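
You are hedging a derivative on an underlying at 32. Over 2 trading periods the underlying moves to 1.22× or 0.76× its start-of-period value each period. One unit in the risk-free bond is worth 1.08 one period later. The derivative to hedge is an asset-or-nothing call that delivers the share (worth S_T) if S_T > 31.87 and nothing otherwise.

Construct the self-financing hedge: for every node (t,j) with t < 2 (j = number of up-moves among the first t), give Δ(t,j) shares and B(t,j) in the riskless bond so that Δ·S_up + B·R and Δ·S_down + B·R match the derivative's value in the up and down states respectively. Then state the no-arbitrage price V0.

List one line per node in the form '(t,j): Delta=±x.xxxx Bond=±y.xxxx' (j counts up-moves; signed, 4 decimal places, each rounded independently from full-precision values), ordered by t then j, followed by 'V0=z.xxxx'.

Risk-neutral probability p* = (R−d)/(u−d) = (1.08−0.76)/(1.22−0.76) = 0.6957.
Terminal values V(2,·): V(2,0)=0.0000, V(2,1)=0.0000, V(2,2)=47.6288
(1,0): S=24.3200. Δ = (V_up−V_dn)/(S_up−S_dn) = (0.0000−0.0000)/(29.6704−18.4832) = 0.0000. V = [p*·0.0000 + (1−p*)·0.0000]/1.08 = 0.0000. B = V − Δ·S = 0.0000.
(1,1): S=39.0400. Δ = (V_up−V_dn)/(S_up−S_dn) = (47.6288−0.0000)/(47.6288−29.6704) = 2.6522. V = [p*·47.6288 + (1−p*)·0.0000]/1.08 = 30.6788. B = V − Δ·S = -72.8621.
(0,0): S=32.0000. Δ = (V_up−V_dn)/(S_up−S_dn) = (30.6788−0.0000)/(39.0400−24.3200) = 2.0842. V = [p*·30.6788 + (1−p*)·0.0000]/1.08 = 19.7609. B = V − Δ·S = -46.9321.
Root portfolio cost Δ·32+B reproduces V0=19.7609.

(0,0): Delta=2.0842 Bond=-46.9321
(1,0): Delta=0.0000 Bond=0.0000
(1,1): Delta=2.6522 Bond=-72.8621
V0=19.7609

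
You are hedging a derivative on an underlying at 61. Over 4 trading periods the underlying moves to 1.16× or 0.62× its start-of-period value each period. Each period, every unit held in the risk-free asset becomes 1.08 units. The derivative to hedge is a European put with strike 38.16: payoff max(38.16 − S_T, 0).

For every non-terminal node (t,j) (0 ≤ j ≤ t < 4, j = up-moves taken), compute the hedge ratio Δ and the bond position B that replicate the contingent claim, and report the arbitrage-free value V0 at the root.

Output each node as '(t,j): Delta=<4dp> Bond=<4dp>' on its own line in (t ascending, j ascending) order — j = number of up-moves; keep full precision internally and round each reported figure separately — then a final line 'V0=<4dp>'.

The replicating-portfolio and risk-neutral prices coincide; use p* = (1.08−0.62)/(1.16−0.62) = 0.8519 for the latter.
Payoff layer (t=4): V(4,0)=29.1464, V(4,1)=21.2959, V(4,2)=6.6078, V(4,3)=0.0000, V(4,4)=0.0000
(3,0): S=14.5380. Δ = (V_up−V_dn)/(S_up−S_dn) = (21.2959−29.1464)/(16.8641−9.0136) = -1.0000. V = [p*·21.2959 + (1−p*)·29.1464]/1.08 = 20.7953. B = V − Δ·S = 35.3333.
(3,1): S=27.2001. Δ = (V_up−V_dn)/(S_up−S_dn) = (6.6078−21.2959)/(31.5522−16.8641) = -1.0000. V = [p*·6.6078 + (1−p*)·21.2959]/1.08 = 8.1332. B = V − Δ·S = 35.3333.
(3,2): S=50.8906. Δ = (V_up−V_dn)/(S_up−S_dn) = (0.0000−6.6078)/(59.0331−31.5522) = -0.2405. V = [p*·0.0000 + (1−p*)·6.6078]/1.08 = 0.9064. B = V − Δ·S = 13.1432.
(3,3): S=95.2147. Δ = (V_up−V_dn)/(S_up−S_dn) = (0.0000−0.0000)/(110.4490−59.0331) = 0.0000. V = [p*·0.0000 + (1−p*)·0.0000]/1.08 = 0.0000. B = V − Δ·S = 0.0000.
(2,0): S=23.4484. Δ = (V_up−V_dn)/(S_up−S_dn) = (8.1332−20.7953)/(27.2001−14.5380) = -1.0000. V = [p*·8.1332 + (1−p*)·20.7953]/1.08 = 9.2676. B = V − Δ·S = 32.7160.
(2,1): S=43.8712. Δ = (V_up−V_dn)/(S_up−S_dn) = (0.9064−8.1332)/(50.8906−27.2001) = -0.3050. V = [p*·0.9064 + (1−p*)·8.1332]/1.08 = 1.8306. B = V − Δ·S = 15.2135.
(2,2): S=82.0816. Δ = (V_up−V_dn)/(S_up−S_dn) = (0.0000−0.9064)/(95.2147−50.8906) = -0.0204. V = [p*·0.0000 + (1−p*)·0.9064]/1.08 = 0.1243. B = V − Δ·S = 1.8029.
(1,0): S=37.8200. Δ = (V_up−V_dn)/(S_up−S_dn) = (1.8306−9.2676)/(43.8712−23.4484) = -0.3642. V = [p*·1.8306 + (1−p*)·9.2676]/1.08 = 2.7152. B = V − Δ·S = 16.4875.
(1,1): S=70.7600. Δ = (V_up−V_dn)/(S_up−S_dn) = (0.1243−1.8306)/(82.0816−43.8712) = -0.0447. V = [p*·0.1243 + (1−p*)·1.8306]/1.08 = 0.3492. B = V − Δ·S = 3.5089.
(0,0): S=61.0000. Δ = (V_up−V_dn)/(S_up−S_dn) = (0.3492−2.7152)/(70.7600−37.8200) = -0.0718. V = [p*·0.3492 + (1−p*)·2.7152]/1.08 = 0.6479. B = V − Δ·S = 5.0293.
Each (Δ,B) replicates both successor values, so the strategy is self-financing and V0 is arbitrage-free.

(0,0): Delta=-0.0718 Bond=5.0293
(1,0): Delta=-0.3642 Bond=16.4875
(1,1): Delta=-0.0447 Bond=3.5089
(2,0): Delta=-1.0000 Bond=32.7160
(2,1): Delta=-0.3050 Bond=15.2135
(2,2): Delta=-0.0204 Bond=1.8029
(3,0): Delta=-1.0000 Bond=35.3333
(3,1): Delta=-1.0000 Bond=35.3333
(3,2): Delta=-0.2405 Bond=13.1432
(3,3): Delta=0.0000 Bond=0.0000
V0=0.6479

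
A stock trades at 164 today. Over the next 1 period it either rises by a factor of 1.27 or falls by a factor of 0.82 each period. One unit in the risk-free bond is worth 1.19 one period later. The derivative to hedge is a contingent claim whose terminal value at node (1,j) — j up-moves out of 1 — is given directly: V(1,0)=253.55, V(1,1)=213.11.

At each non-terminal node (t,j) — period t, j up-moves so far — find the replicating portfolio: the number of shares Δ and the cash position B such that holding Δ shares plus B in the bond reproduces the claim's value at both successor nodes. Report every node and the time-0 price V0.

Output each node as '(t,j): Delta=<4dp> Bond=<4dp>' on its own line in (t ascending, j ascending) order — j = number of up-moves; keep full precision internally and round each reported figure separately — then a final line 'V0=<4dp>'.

(0,0): Delta=-0.5480 Bond=274.9922
V0=185.1255

Risk-neutral probability p* = (R−d)/(u−d) = (1.19−0.82)/(1.27−0.82) = 0.8222.
Terminal values V(1,·): V(1,0)=253.5500, V(1,1)=213.1100
(0,0): S=164.0000. Δ = (V_up−V_dn)/(S_up−S_dn) = (213.1100−253.5500)/(208.2800−134.4800) = -0.5480. V = [p*·213.1100 + (1−p*)·253.5500]/1.19 = 185.1255. B = V − Δ·S = 274.9922.
Self-financing check: at every node Δ·S+B equals the discounted successor values.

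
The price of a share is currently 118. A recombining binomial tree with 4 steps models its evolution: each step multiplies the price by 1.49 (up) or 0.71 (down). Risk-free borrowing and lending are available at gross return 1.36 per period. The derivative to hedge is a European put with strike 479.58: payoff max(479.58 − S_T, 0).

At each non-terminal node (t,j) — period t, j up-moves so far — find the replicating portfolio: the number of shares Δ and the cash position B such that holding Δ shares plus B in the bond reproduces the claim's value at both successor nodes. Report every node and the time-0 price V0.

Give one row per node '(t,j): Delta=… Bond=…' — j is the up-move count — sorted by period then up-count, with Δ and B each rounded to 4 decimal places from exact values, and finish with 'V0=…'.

Risk-neutral probability p* = (R−d)/(u−d) = (1.36−0.71)/(1.49−0.71) = 0.8333.
Payoff layer (t=4): V(4,0)=449.5942, V(4,1)=416.6521, V(4,2)=347.5200, V(4,3)=202.4400, V(4,4)=0.0000
(3,0): S=42.2335. Δ = (V_up−V_dn)/(S_up−S_dn) = (416.6521−449.5942)/(62.9279−29.9858) = -1.0000. V = [p*·416.6521 + (1−p*)·449.5942]/1.36 = 310.3989. B = V − Δ·S = 352.6324.
(3,1): S=88.6309. Δ = (V_up−V_dn)/(S_up−S_dn) = (347.5200−416.6521)/(132.0600−62.9279) = -1.0000. V = [p*·347.5200 + (1−p*)·416.6521]/1.36 = 264.0015. B = V − Δ·S = 352.6324.
(3,2): S=186.0000. Δ = (V_up−V_dn)/(S_up−S_dn) = (202.4400−347.5200)/(277.1400−132.0600) = -1.0000. V = [p*·202.4400 + (1−p*)·347.5200]/1.36 = 166.6324. B = V − Δ·S = 352.6324.
(3,3): S=390.3380. Δ = (V_up−V_dn)/(S_up−S_dn) = (0.0000−202.4400)/(581.6036−277.1400) = -0.6649. V = [p*·0.0000 + (1−p*)·202.4400]/1.36 = 24.8088. B = V − Δ·S = 284.3473.
(2,0): S=59.4838. Δ = (V_up−V_dn)/(S_up−S_dn) = (264.0015−310.3989)/(88.6309−42.2335) = -1.0000. V = [p*·264.0015 + (1−p*)·310.3989]/1.36 = 199.8047. B = V − Δ·S = 259.2885.
(2,1): S=124.8322. Δ = (V_up−V_dn)/(S_up−S_dn) = (166.6324−264.0015)/(186.0000−88.6309) = -1.0000. V = [p*·166.6324 + (1−p*)·264.0015]/1.36 = 134.4563. B = V − Δ·S = 259.2885.
(2,2): S=261.9718. Δ = (V_up−V_dn)/(S_up−S_dn) = (24.8088−166.6324)/(390.3380−186.0000) = -0.6941. V = [p*·24.8088 + (1−p*)·166.6324]/1.36 = 35.6221. B = V − Δ·S = 217.4472.
(1,0): S=83.7800. Δ = (V_up−V_dn)/(S_up−S_dn) = (134.4563−199.8047)/(124.8322−59.4838) = -1.0000. V = [p*·134.4563 + (1−p*)·199.8047]/1.36 = 106.8733. B = V − Δ·S = 190.6533.
(1,1): S=175.8200. Δ = (V_up−V_dn)/(S_up−S_dn) = (35.6221−134.4563)/(261.9718−124.8322) = -0.7207. V = [p*·35.6221 + (1−p*)·134.4563]/1.36 = 38.3048. B = V − Δ·S = 165.0152.
(0,0): S=118.0000. Δ = (V_up−V_dn)/(S_up−S_dn) = (38.3048−106.8733)/(175.8200−83.7800) = -0.7450. V = [p*·38.3048 + (1−p*)·106.8733]/1.36 = 36.5683. B = V − Δ·S = 124.4767.
Check: Δ(0,0)·S0 + B(0,0) = 36.5683 = V0.

(0,0): Delta=-0.7450 Bond=124.4767
(1,0): Delta=-1.0000 Bond=190.6533
(1,1): Delta=-0.7207 Bond=165.0152
(2,0): Delta=-1.0000 Bond=259.2885
(2,1): Delta=-1.0000 Bond=259.2885
(2,2): Delta=-0.6941 Bond=217.4472
(3,0): Delta=-1.0000 Bond=352.6324
(3,1): Delta=-1.0000 Bond=352.6324
(3,2): Delta=-1.0000 Bond=352.6324
(3,3): Delta=-0.6649 Bond=284.3473
V0=36.5683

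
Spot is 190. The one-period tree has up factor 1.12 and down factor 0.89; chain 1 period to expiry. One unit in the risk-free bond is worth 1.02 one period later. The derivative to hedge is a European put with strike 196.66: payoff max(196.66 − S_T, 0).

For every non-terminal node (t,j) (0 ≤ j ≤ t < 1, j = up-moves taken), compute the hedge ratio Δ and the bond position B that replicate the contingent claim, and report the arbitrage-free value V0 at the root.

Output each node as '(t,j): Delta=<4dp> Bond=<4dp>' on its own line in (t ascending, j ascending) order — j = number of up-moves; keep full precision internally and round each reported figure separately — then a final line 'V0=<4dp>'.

No-arbitrage ⇒ martingale measure with p* = (R−d)/(u−d) = 0.5652.
Terminal payoffs: V(1,0)=27.5600, V(1,1)=0.0000
Node (0,0) S=190.0000: V=(p*·0.0000+(1−p*)·27.5600)/1.02=11.7477; Δ=(0.0000−27.5600)/(212.8000−169.1000)=-0.6307; B=V−Δ·S=131.5737
Check: Δ(0,0)·S0 + B(0,0) = 11.7477 = V0.

(0,0): Delta=-0.6307 Bond=131.5737
V0=11.7477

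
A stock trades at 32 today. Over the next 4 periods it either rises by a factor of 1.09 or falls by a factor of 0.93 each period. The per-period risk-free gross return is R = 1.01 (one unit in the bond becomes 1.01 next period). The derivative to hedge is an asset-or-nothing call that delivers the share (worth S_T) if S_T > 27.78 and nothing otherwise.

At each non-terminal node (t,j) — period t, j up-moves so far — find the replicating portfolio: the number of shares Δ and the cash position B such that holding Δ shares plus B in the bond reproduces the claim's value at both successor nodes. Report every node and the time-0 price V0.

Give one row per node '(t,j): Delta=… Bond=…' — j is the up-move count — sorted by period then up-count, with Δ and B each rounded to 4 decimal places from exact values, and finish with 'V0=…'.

No-arbitrage ⇒ martingale measure with p* = (R−d)/(u−d) = 0.5000.
Payoff layer (t=4): V(4,0)=0.0000, V(4,1)=28.0560, V(4,2)=32.8828, V(4,3)=38.5401, V(4,4)=45.1706
(3,0): S=25.7394. Δ = (V_up−V_dn)/(S_up−S_dn) = (28.0560−0.0000)/(28.0560−23.9377) = 6.8125. V = [p*·28.0560 + (1−p*)·0.0000]/1.01 = 13.8891. B = V − Δ·S = -161.4607.
(3,1): S=30.1677. Δ = (V_up−V_dn)/(S_up−S_dn) = (32.8828−28.0560)/(32.8828−28.0560) = 1.0000. V = [p*·32.8828 + (1−p*)·28.0560]/1.01 = 30.1677. B = V − Δ·S = 0.0000.
(3,2): S=35.3579. Δ = (V_up−V_dn)/(S_up−S_dn) = (38.5401−32.8828)/(38.5401−32.8828) = 1.0000. V = [p*·38.5401 + (1−p*)·32.8828]/1.01 = 35.3579. B = V − Δ·S = 0.0000.
(3,3): S=41.4409. Δ = (V_up−V_dn)/(S_up−S_dn) = (45.1706−38.5401)/(45.1706−38.5401) = 1.0000. V = [p*·45.1706 + (1−p*)·38.5401]/1.01 = 41.4409. B = V − Δ·S = 0.0000.
(2,0): S=27.6768. Δ = (V_up−V_dn)/(S_up−S_dn) = (30.1677−13.8891)/(30.1677−25.7394) = 3.6761. V = [p*·30.1677 + (1−p*)·13.8891]/1.01 = 21.8103. B = V − Δ·S = -79.9311.
(2,1): S=32.4384. Δ = (V_up−V_dn)/(S_up−S_dn) = (35.3579−30.1677)/(35.3579−30.1677) = 1.0000. V = [p*·35.3579 + (1−p*)·30.1677]/1.01 = 32.4384. B = V − Δ·S = 0.0000.
(2,2): S=38.0192. Δ = (V_up−V_dn)/(S_up−S_dn) = (41.4409−35.3579)/(41.4409−35.3579) = 1.0000. V = [p*·41.4409 + (1−p*)·35.3579]/1.01 = 38.0192. B = V − Δ·S = 0.0000.
(1,0): S=29.7600. Δ = (V_up−V_dn)/(S_up−S_dn) = (32.4384−21.8103)/(32.4384−27.6768) = 2.2320. V = [p*·32.4384 + (1−p*)·21.8103]/1.01 = 26.8558. B = V − Δ·S = -39.5698.
(1,1): S=34.8800. Δ = (V_up−V_dn)/(S_up−S_dn) = (38.0192−32.4384)/(38.0192−32.4384) = 1.0000. V = [p*·38.0192 + (1−p*)·32.4384]/1.01 = 34.8800. B = V − Δ·S = 0.0000.
(0,0): S=32.0000. Δ = (V_up−V_dn)/(S_up−S_dn) = (34.8800−26.8558)/(34.8800−29.7600) = 1.5672. V = [p*·34.8800 + (1−p*)·26.8558]/1.01 = 30.5623. B = V − Δ·S = -19.5890.
The time-0 hedge costs 30.5623, which is the no-arbitrage price.

(0,0): Delta=1.5672 Bond=-19.5890
(1,0): Delta=2.2320 Bond=-39.5698
(1,1): Delta=1.0000 Bond=0.0000
(2,0): Delta=3.6761 Bond=-79.9311
(2,1): Delta=1.0000 Bond=0.0000
(2,2): Delta=1.0000 Bond=0.0000
(3,0): Delta=6.8125 Bond=-161.4607
(3,1): Delta=1.0000 Bond=0.0000
(3,2): Delta=1.0000 Bond=0.0000
(3,3): Delta=1.0000 Bond=0.0000
V0=30.5623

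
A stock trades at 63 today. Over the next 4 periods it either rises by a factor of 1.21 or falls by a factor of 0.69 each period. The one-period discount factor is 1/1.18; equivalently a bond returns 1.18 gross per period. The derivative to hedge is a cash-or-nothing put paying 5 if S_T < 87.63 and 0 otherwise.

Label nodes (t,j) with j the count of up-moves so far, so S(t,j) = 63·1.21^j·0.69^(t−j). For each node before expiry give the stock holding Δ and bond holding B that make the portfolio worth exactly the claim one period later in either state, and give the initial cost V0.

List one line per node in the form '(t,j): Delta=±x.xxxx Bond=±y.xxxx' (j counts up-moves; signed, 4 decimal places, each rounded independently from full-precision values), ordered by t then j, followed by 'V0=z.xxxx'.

The replicating-portfolio and risk-neutral prices coincide; use p* = (1.18−0.69)/(1.21−0.69) = 0.9423 for the latter.
At expiry t=4: V(4,0)=5.0000, V(4,1)=5.0000, V(4,2)=5.0000, V(4,3)=5.0000, V(4,4)=0.0000
  t=3,j=0: stock 20.6961 → up 25.0422 (V=5.0000), down 14.2803 (V=5.0000). Price 4.2373; hedge Δ=0.0000, bond B=4.2373.
  t=3,j=1: stock 36.2931 → up 43.9147 (V=5.0000), down 25.0422 (V=5.0000). Price 4.2373; hedge Δ=0.0000, bond B=4.2373.
  t=3,j=2: stock 63.6444 → up 77.0098 (V=5.0000), down 43.9147 (V=5.0000). Price 4.2373; hedge Δ=0.0000, bond B=4.2373.
  t=3,j=3: stock 111.6083 → up 135.0461 (V=0.0000), down 77.0098 (V=5.0000). Price 0.2445; hedge Δ=-0.0862, bond B=9.8598.
  t=2,j=0: stock 29.9943 → up 36.2931 (V=4.2373), down 20.6961 (V=4.2373). Price 3.5909; hedge Δ=0.0000, bond B=3.5909.
  t=2,j=1: stock 52.5987 → up 63.6444 (V=4.2373), down 36.2931 (V=4.2373). Price 3.5909; hedge Δ=0.0000, bond B=3.5909.
  t=2,j=2: stock 92.2383 → up 111.6083 (V=0.2445), down 63.6444 (V=4.2373). Price 0.4024; hedge Δ=-0.0832, bond B=8.0809.
  t=1,j=0: stock 43.4700 → up 52.5987 (V=3.5909), down 29.9943 (V=3.5909). Price 3.0432; hedge Δ=0.0000, bond B=3.0432.
  t=1,j=1: stock 76.2300 → up 92.2383 (V=0.4024), down 52.5987 (V=3.5909). Price 0.4969; hedge Δ=-0.0804, bond B=6.6287.
  t=0,j=0: stock 63.0000 → up 76.2300 (V=0.4969), down 43.4700 (V=3.0432). Price 0.5456; hedge Δ=-0.0777, bond B=5.4422.
Root portfolio cost Δ·63+B reproduces V0=0.5456.

(0,0): Delta=-0.0777 Bond=5.4422
(1,0): Delta=0.0000 Bond=3.0432
(1,1): Delta=-0.0804 Bond=6.6287
(2,0): Delta=0.0000 Bond=3.5909
(2,1): Delta=0.0000 Bond=3.5909
(2,2): Delta=-0.0832 Bond=8.0809
(3,0): Delta=0.0000 Bond=4.2373
(3,1): Delta=0.0000 Bond=4.2373
(3,2): Delta=0.0000 Bond=4.2373
(3,3): Delta=-0.0862 Bond=9.8598
V0=0.5456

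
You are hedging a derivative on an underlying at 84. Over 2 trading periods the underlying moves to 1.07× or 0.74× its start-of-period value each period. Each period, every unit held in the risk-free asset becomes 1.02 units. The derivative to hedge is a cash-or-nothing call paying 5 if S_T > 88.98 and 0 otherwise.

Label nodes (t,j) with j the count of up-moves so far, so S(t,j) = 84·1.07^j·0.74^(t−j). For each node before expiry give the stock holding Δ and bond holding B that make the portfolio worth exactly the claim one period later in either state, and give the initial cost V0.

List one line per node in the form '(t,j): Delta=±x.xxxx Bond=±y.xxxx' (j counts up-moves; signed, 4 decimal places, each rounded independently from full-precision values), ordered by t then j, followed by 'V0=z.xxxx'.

The replicating-portfolio and risk-neutral prices coincide; use p* = (1.02−0.74)/(1.07−0.74) = 0.8485 for the latter.
Payoff layer (t=2): V(2,0)=0.0000, V(2,1)=0.0000, V(2,2)=5.0000
(1,0): S=62.1600. Δ = (V_up−V_dn)/(S_up−S_dn) = (0.0000−0.0000)/(66.5112−45.9984) = 0.0000. V = [p*·0.0000 + (1−p*)·0.0000]/1.02 = 0.0000. B = V − Δ·S = 0.0000.
(1,1): S=89.8800. Δ = (V_up−V_dn)/(S_up−S_dn) = (5.0000−0.0000)/(96.1716−66.5112) = 0.1686. V = [p*·5.0000 + (1−p*)·0.0000]/1.02 = 4.1592. B = V − Δ·S = -10.9923.
(0,0): S=84.0000. Δ = (V_up−V_dn)/(S_up−S_dn) = (4.1592−0.0000)/(89.8800−62.1600) = 0.1500. V = [p*·4.1592 + (1−p*)·0.0000]/1.02 = 3.4599. B = V − Δ·S = -9.1439.
Root portfolio cost Δ·84+B reproduces V0=3.4599.

(0,0): Delta=0.1500 Bond=-9.1439
(1,0): Delta=0.0000 Bond=0.0000
(1,1): Delta=0.1686 Bond=-10.9923
V0=3.4599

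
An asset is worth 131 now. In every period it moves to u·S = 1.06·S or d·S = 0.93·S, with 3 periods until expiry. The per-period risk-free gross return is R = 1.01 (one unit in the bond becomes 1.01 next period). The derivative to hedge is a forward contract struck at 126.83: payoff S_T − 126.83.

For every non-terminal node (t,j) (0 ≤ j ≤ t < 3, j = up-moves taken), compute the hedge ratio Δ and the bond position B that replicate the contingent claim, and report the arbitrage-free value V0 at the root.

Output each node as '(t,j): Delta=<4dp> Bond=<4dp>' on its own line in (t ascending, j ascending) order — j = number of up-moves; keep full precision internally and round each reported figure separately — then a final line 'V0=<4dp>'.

(0,0): Delta=1.0000 Bond=-123.0999
(1,0): Delta=1.0000 Bond=-124.3309
(1,1): Delta=1.0000 Bond=-124.3309
(2,0): Delta=1.0000 Bond=-125.5743
(2,1): Delta=1.0000 Bond=-125.5743
(2,2): Delta=1.0000 Bond=-125.5743
V0=7.9001

Under the risk-neutral measure, an up-move has probability p* = (R−d)/(u−d) = 0.6154 and values discount at R = 1.01.
Terminal payoffs: V(3,0)=-21.4592, V(3,1)=-6.7300, V(3,2)=10.0582, V(3,3)=29.1931
Node (2,0) S=113.3019: V=(p*·-6.7300+(1−p*)·-21.4592)/1.01=-12.2724; Δ=(-6.7300−-21.4592)/(120.1000−105.3708)=1.0000; B=V−Δ·S=-125.5743
Node (2,1) S=129.1398: V=(p*·10.0582+(1−p*)·-6.7300)/1.01=3.5655; Δ=(10.0582−-6.7300)/(136.8882−120.1000)=1.0000; B=V−Δ·S=-125.5743
Node (2,2) S=147.1916: V=(p*·29.1931+(1−p*)·10.0582)/1.01=21.6173; Δ=(29.1931−10.0582)/(156.0231−136.8882)=1.0000; B=V−Δ·S=-125.5743
Node (1,0) S=121.8300: V=(p*·3.5655+(1−p*)·-12.2724)/1.01=-2.5009; Δ=(3.5655−-12.2724)/(129.1398−113.3019)=1.0000; B=V−Δ·S=-124.3309
Node (1,1) S=138.8600: V=(p*·21.6173+(1−p*)·3.5655)/1.01=14.5291; Δ=(21.6173−3.5655)/(147.1916−129.1398)=1.0000; B=V−Δ·S=-124.3309
Node (0,0) S=131.0000: V=(p*·14.5291+(1−p*)·-2.5009)/1.01=7.9001; Δ=(14.5291−-2.5009)/(138.8600−121.8300)=1.0000; B=V−Δ·S=-123.0999
Root portfolio cost Δ·131+B reproduces V0=7.9001.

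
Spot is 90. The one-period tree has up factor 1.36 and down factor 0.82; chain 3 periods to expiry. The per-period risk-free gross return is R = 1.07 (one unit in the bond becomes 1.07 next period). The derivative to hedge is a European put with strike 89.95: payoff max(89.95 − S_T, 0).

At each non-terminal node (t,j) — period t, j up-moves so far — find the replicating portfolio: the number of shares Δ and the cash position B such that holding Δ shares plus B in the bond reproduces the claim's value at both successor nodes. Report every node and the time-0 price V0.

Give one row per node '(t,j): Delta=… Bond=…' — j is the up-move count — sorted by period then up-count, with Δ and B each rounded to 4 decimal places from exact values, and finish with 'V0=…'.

The replicating-portfolio and risk-neutral prices coincide; use p* = (1.07−0.82)/(1.36−0.82) = 0.4630 for the latter.
Terminal values V(3,·): V(3,0)=40.3269, V(3,1)=7.6482, V(3,2)=0.0000, V(3,3)=0.0000
(2,0): S=60.5160. Δ = (V_up−V_dn)/(S_up−S_dn) = (7.6482−40.3269)/(82.3018−49.6231) = -1.0000. V = [p*·7.6482 + (1−p*)·40.3269]/1.07 = 23.5494. B = V − Δ·S = 84.0654.
(2,1): S=100.3680. Δ = (V_up−V_dn)/(S_up−S_dn) = (0.0000−7.6482)/(136.5005−82.3018) = -0.1411. V = [p*·0.0000 + (1−p*)·7.6482]/1.07 = 3.8387. B = V − Δ·S = 18.0021.
(2,2): S=166.4640. Δ = (V_up−V_dn)/(S_up−S_dn) = (0.0000−0.0000)/(226.3910−136.5005) = 0.0000. V = [p*·0.0000 + (1−p*)·0.0000]/1.07 = 0.0000. B = V − Δ·S = 0.0000.
(1,0): S=73.8000. Δ = (V_up−V_dn)/(S_up−S_dn) = (3.8387−23.5494)/(100.3680−60.5160) = -0.4946. V = [p*·3.8387 + (1−p*)·23.5494]/1.07 = 13.4804. B = V − Δ·S = 49.9818.
(1,1): S=122.4000. Δ = (V_up−V_dn)/(S_up−S_dn) = (0.0000−3.8387)/(166.4640−100.3680) = -0.0581. V = [p*·0.0000 + (1−p*)·3.8387]/1.07 = 1.9266. B = V − Δ·S = 9.0353.
(0,0): S=90.0000. Δ = (V_up−V_dn)/(S_up−S_dn) = (1.9266−13.4804)/(122.4000−73.8000) = -0.2377. V = [p*·1.9266 + (1−p*)·13.4804]/1.07 = 7.5995. B = V − Δ·S = 28.9954.
The time-0 hedge costs 7.5995, which is the no-arbitrage price.

(0,0): Delta=-0.2377 Bond=28.9954
(1,0): Delta=-0.4946 Bond=49.9818
(1,1): Delta=-0.0581 Bond=9.0353
(2,0): Delta=-1.0000 Bond=84.0654
(2,1): Delta=-0.1411 Bond=18.0021
(2,2): Delta=0.0000 Bond=0.0000
V0=7.5995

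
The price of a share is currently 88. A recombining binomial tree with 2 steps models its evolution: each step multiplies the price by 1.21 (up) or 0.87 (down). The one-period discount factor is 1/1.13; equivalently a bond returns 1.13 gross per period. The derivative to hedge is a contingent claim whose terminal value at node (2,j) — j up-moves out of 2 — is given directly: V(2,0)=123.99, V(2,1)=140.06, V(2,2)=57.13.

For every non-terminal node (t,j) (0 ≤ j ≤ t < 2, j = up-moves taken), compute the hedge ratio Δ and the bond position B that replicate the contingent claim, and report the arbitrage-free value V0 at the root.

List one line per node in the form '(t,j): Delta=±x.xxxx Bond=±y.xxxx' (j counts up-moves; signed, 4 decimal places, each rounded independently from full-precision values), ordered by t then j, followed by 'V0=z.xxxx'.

(0,0): Delta=-1.7639 Bond=226.2327
(1,0): Delta=0.6174 Bond=73.3360
(1,1): Delta=-2.2907 Bond=311.7374
V0=71.0118

The replicating-portfolio and risk-neutral prices coincide; use p* = (1.13−0.87)/(1.21−0.87) = 0.7647 for the latter.
At expiry t=2: V(2,0)=123.9900, V(2,1)=140.0600, V(2,2)=57.1300
Node (1,0) S=76.5600: V=(p*·140.0600+(1−p*)·123.9900)/1.13=120.6007; Δ=(140.0600−123.9900)/(92.6376−66.6072)=0.6174; B=V−Δ·S=73.3360
Node (1,1) S=106.4800: V=(p*·57.1300+(1−p*)·140.0600)/1.13=67.8256; Δ=(57.1300−140.0600)/(128.8408−92.6376)=-2.2907; B=V−Δ·S=311.7374
Node (0,0) S=88.0000: V=(p*·67.8256+(1−p*)·120.6007)/1.13=71.0118; Δ=(67.8256−120.6007)/(106.4800−76.5600)=-1.7639; B=V−Δ·S=226.2327
Self-financing check: at every node Δ·S+B equals the discounted successor values.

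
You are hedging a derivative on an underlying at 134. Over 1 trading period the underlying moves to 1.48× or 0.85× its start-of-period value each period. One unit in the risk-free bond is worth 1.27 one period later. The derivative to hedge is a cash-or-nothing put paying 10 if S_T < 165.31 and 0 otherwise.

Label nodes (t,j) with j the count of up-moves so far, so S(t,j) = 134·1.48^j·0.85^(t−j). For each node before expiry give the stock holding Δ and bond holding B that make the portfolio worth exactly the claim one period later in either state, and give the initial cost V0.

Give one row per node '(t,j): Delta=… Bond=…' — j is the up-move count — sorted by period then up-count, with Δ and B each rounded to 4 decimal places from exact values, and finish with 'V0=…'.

Risk-neutral probability p* = (R−d)/(u−d) = (1.27−0.85)/(1.48−0.85) = 0.6667.
Terminal values V(1,·): V(1,0)=10.0000, V(1,1)=0.0000
  t=0,j=0: stock 134.0000 → up 198.3200 (V=0.0000), down 113.9000 (V=10.0000). Price 2.6247; hedge Δ=-0.1185, bond B=18.4977.
The time-0 hedge costs 2.6247, which is the no-arbitrage price.

(0,0): Delta=-0.1185 Bond=18.4977
V0=2.6247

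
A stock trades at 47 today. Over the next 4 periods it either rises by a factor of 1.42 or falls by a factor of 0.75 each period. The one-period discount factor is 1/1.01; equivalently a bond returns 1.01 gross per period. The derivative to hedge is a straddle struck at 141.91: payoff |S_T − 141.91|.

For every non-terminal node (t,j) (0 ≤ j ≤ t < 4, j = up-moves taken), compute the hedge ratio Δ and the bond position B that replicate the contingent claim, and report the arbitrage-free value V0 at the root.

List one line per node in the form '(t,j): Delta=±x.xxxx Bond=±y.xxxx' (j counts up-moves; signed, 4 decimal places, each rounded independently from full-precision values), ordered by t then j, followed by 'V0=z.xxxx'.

(0,0): Delta=-0.8228 Bond=130.1888
(1,0): Delta=-1.0000 Bond=137.7364
(1,1): Delta=-0.6752 Bond=121.6415
(2,0): Delta=-1.0000 Bond=139.1138
(2,1): Delta=-1.0000 Bond=139.1138
(2,2): Delta=-0.4048 Bond=97.2236
(3,0): Delta=-1.0000 Bond=140.5050
(3,1): Delta=-1.0000 Bond=140.5050
(3,2): Delta=-1.0000 Bond=140.5050
(3,3): Delta=0.0910 Bond=31.4777
V0=91.5165

The replicating-portfolio and risk-neutral prices coincide; use p* = (1.01−0.75)/(1.42−0.75) = 0.3881 for the latter.
Terminal payoffs: V(4,0)=127.0389, V(4,1)=113.7541, V(4,2)=88.6014, V(4,3)=40.9791, V(4,4)=49.1858
(3,0): S=19.8281. Δ = (V_up−V_dn)/(S_up−S_dn) = (113.7541−127.0389)/(28.1559−14.8711) = -1.0000. V = [p*·113.7541 + (1−p*)·127.0389]/1.01 = 120.6768. B = V − Δ·S = 140.5050.
(3,1): S=37.5412. Δ = (V_up−V_dn)/(S_up−S_dn) = (88.6014−113.7541)/(53.3086−28.1559) = -1.0000. V = [p*·88.6014 + (1−p*)·113.7541]/1.01 = 102.9637. B = V − Δ·S = 140.5050.
(3,2): S=71.0781. Δ = (V_up−V_dn)/(S_up−S_dn) = (40.9791−88.6014)/(100.9309−53.3086) = -1.0000. V = [p*·40.9791 + (1−p*)·88.6014]/1.01 = 69.4269. B = V − Δ·S = 140.5050.
(3,3): S=134.5745. Δ = (V_up−V_dn)/(S_up−S_dn) = (49.1858−40.9791)/(191.0958−100.9309) = 0.0910. V = [p*·49.1858 + (1−p*)·40.9791]/1.01 = 43.7265. B = V − Δ·S = 31.4777.
(2,0): S=26.4375. Δ = (V_up−V_dn)/(S_up−S_dn) = (102.9637−120.6768)/(37.5412−19.8281) = -1.0000. V = [p*·102.9637 + (1−p*)·120.6768]/1.01 = 112.6763. B = V − Δ·S = 139.1138.
(2,1): S=50.0550. Δ = (V_up−V_dn)/(S_up−S_dn) = (69.4269−102.9637)/(71.0781−37.5412) = -1.0000. V = [p*·69.4269 + (1−p*)·102.9637]/1.01 = 89.0588. B = V − Δ·S = 139.1138.
(2,2): S=94.7708. Δ = (V_up−V_dn)/(S_up−S_dn) = (43.7265−69.4269)/(134.5745−71.0781) = -0.4048. V = [p*·43.7265 + (1−p*)·69.4269]/1.01 = 58.8649. B = V − Δ·S = 97.2236.
(1,0): S=35.2500. Δ = (V_up−V_dn)/(S_up−S_dn) = (89.0588−112.6763)/(50.0550−26.4375) = -1.0000. V = [p*·89.0588 + (1−p*)·112.6763]/1.01 = 102.4864. B = V − Δ·S = 137.7364.
(1,1): S=66.7400. Δ = (V_up−V_dn)/(S_up−S_dn) = (58.8649−89.0588)/(94.7708−50.0550) = -0.6752. V = [p*·58.8649 + (1−p*)·89.0588]/1.01 = 76.5760. B = V − Δ·S = 121.6415.
(0,0): S=47.0000. Δ = (V_up−V_dn)/(S_up−S_dn) = (76.5760−102.4864)/(66.7400−35.2500) = -0.8228. V = [p*·76.5760 + (1−p*)·102.4864]/1.01 = 91.5165. B = V − Δ·S = 130.1888.
The time-0 hedge costs 91.5165, which is the no-arbitrage price.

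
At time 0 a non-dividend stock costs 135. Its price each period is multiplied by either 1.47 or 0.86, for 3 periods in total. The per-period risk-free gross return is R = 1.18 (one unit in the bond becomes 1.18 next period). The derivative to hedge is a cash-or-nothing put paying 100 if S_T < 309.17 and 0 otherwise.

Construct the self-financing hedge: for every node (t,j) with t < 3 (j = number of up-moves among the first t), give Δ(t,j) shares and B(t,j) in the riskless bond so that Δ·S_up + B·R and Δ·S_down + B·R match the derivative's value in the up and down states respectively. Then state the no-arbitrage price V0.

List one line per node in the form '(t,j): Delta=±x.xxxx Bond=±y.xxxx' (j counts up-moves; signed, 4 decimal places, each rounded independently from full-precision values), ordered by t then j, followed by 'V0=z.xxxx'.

Since d<R<u, set p* = (R−d)/(u−d) = 0.5246; price each node as the discounted p*-expectation of its children.
Terminal payoffs: V(3,0)=100.0000, V(3,1)=100.0000, V(3,2)=100.0000, V(3,3)=0.0000
  t=2,j=0: stock 99.8460 → up 146.7736 (V=100.0000), down 85.8676 (V=100.0000). Price 84.7458; hedge Δ=0.0000, bond B=84.7458.
  t=2,j=1: stock 170.6670 → up 250.8805 (V=100.0000), down 146.7736 (V=100.0000). Price 84.7458; hedge Δ=0.0000, bond B=84.7458.
  t=2,j=2: stock 291.7215 → up 428.8306 (V=0.0000), down 250.8805 (V=100.0000). Price 40.2890; hedge Δ=-0.5620, bond B=204.2234.
  t=1,j=0: stock 116.1000 → up 170.6670 (V=84.7458), down 99.8460 (V=84.7458). Price 71.8184; hedge Δ=0.0000, bond B=71.8184.
  t=1,j=1: stock 198.4500 → up 291.7215 (V=40.2890), down 170.6670 (V=84.7458). Price 52.0544; hedge Δ=-0.3672, bond B=124.9344.
  t=0,j=0: stock 135.0000 → up 198.4500 (V=52.0544), down 116.1000 (V=71.8184). Price 52.0766; hedge Δ=-0.2400, bond B=84.4767.
Root portfolio cost Δ·135+B reproduces V0=52.0766.

(0,0): Delta=-0.2400 Bond=84.4767
(1,0): Delta=0.0000 Bond=71.8184
(1,1): Delta=-0.3672 Bond=124.9344
(2,0): Delta=0.0000 Bond=84.7458
(2,1): Delta=0.0000 Bond=84.7458
(2,2): Delta=-0.5620 Bond=204.2234
V0=52.0766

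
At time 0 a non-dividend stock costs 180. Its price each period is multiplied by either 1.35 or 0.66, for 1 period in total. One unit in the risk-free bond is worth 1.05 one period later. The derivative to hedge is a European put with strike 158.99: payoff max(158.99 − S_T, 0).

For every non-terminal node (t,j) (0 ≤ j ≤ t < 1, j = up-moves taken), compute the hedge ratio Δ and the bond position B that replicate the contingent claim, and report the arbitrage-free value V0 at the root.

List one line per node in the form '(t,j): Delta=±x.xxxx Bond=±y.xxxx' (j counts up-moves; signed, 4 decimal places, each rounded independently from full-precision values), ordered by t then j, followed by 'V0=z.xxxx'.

No-arbitrage ⇒ martingale measure with p* = (R−d)/(u−d) = 0.5652.
Payoff layer (t=1): V(1,0)=40.1900, V(1,1)=0.0000
  t=0,j=0: stock 180.0000 → up 243.0000 (V=0.0000), down 118.8000 (V=40.1900). Price 16.6418; hedge Δ=-0.3236, bond B=74.8882.
Each (Δ,B) replicates both successor values, so the strategy is self-financing and V0 is arbitrage-free.

(0,0): Delta=-0.3236 Bond=74.8882
V0=16.6418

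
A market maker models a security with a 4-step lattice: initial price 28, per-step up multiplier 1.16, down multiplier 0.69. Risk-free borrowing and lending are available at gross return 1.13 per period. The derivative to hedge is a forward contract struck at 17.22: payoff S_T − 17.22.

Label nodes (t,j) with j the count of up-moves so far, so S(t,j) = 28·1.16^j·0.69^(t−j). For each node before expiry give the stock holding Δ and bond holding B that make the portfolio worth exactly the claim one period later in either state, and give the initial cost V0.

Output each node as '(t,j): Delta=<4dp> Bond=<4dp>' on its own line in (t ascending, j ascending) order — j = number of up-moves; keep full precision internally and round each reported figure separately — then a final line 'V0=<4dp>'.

Under the risk-neutral measure, an up-move has probability p* = (R−d)/(u−d) = 0.9362 and values discount at R = 1.13.
Payoff layer (t=4): V(4,0)=-10.8732, V(4,1)=-6.5500, V(4,2)=0.7179, V(4,3)=12.9365, V(4,4)=33.4779
  t=3,j=0: stock 9.1983 → up 10.6700 (V=-6.5500), down 6.3468 (V=-10.8732). Price -6.0407; hedge Δ=1.0000, bond B=-15.2389.
  t=3,j=1: stock 15.4637 → up 17.9379 (V=0.7179), down 10.6700 (V=-6.5500). Price 0.2248; hedge Δ=1.0000, bond B=-15.2389.
  t=3,j=2: stock 25.9970 → up 30.1565 (V=12.9365), down 17.9379 (V=0.7179). Price 10.7581; hedge Δ=1.0000, bond B=-15.2389.
  t=3,j=3: stock 43.7051 → up 50.6979 (V=33.4779), down 30.1565 (V=12.9365). Price 28.4661; hedge Δ=1.0000, bond B=-15.2389.
  t=2,j=0: stock 13.3308 → up 15.4637 (V=0.2248), down 9.1983 (V=-6.0407). Price -0.1550; hedge Δ=1.0000, bond B=-13.4858.
  t=2,j=1: stock 22.4112 → up 25.9970 (V=10.7581), down 15.4637 (V=0.2248). Price 8.9254; hedge Δ=1.0000, bond B=-13.4858.
  t=2,j=2: stock 37.6768 → up 43.7051 (V=28.4661), down 25.9970 (V=10.7581). Price 24.1910; hedge Δ=1.0000, bond B=-13.4858.
  t=1,j=0: stock 19.3200 → up 22.4112 (V=8.9254), down 13.3308 (V=-0.1550). Price 7.3857; hedge Δ=1.0000, bond B=-11.9343.
  t=1,j=1: stock 32.4800 → up 37.6768 (V=24.1910), down 22.4112 (V=8.9254). Price 20.5457; hedge Δ=1.0000, bond B=-11.9343.
  t=0,j=0: stock 28.0000 → up 32.4800 (V=20.5457), down 19.3200 (V=7.3857). Price 17.4387; hedge Δ=1.0000, bond B=-10.5613.
Root portfolio cost Δ·28+B reproduces V0=17.4387.

(0,0): Delta=1.0000 Bond=-10.5613
(1,0): Delta=1.0000 Bond=-11.9343
(1,1): Delta=1.0000 Bond=-11.9343
(2,0): Delta=1.0000 Bond=-13.4858
(2,1): Delta=1.0000 Bond=-13.4858
(2,2): Delta=1.0000 Bond=-13.4858
(3,0): Delta=1.0000 Bond=-15.2389
(3,1): Delta=1.0000 Bond=-15.2389
(3,2): Delta=1.0000 Bond=-15.2389
(3,3): Delta=1.0000 Bond=-15.2389
V0=17.4387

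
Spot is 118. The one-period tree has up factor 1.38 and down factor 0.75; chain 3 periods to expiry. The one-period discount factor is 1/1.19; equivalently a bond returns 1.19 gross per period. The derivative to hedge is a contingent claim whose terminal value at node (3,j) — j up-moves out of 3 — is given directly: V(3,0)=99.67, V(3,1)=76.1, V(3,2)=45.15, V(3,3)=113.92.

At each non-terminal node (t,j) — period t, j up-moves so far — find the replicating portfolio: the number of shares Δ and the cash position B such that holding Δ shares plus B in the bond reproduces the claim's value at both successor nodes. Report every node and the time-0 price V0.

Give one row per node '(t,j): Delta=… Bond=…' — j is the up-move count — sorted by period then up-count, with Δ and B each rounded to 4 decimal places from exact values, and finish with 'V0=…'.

(0,0): Delta=0.1744 Bond=24.5002
(1,0): Delta=-0.4329 Bond=82.9066
(1,1): Delta=0.3170 Bond=5.9444
(2,0): Delta=-0.5637 Bond=107.3357
(2,1): Delta=-0.4023 Bond=94.9120
(2,2): Delta=0.4858 Bond=-30.8563
V0=45.0828

Since d<R<u, set p* = (R−d)/(u−d) = 0.6984; price each node as the discounted p*-expectation of its children.
Payoff layer (t=3): V(3,0)=99.6700, V(3,1)=76.1000, V(3,2)=45.1500, V(3,3)=113.9200
  t=2,j=0: stock 66.3750 → up 91.5975 (V=76.1000), down 49.7812 (V=99.6700). Price 69.9230; hedge Δ=-0.5637, bond B=107.3357.
  t=2,j=1: stock 122.1300 → up 168.5394 (V=45.1500), down 91.5975 (V=76.1000). Price 45.7850; hedge Δ=-0.4023, bond B=94.9120.
  t=2,j=2: stock 224.7192 → up 310.1125 (V=113.9200), down 168.5394 (V=45.1500). Price 78.3024; hedge Δ=0.4858, bond B=-30.8563.
  t=1,j=0: stock 88.5000 → up 122.1300 (V=45.7850), down 66.3750 (V=69.9230). Price 44.5922; hedge Δ=-0.4329, bond B=82.9066.
  t=1,j=1: stock 162.8400 → up 224.7192 (V=78.3024), down 122.1300 (V=45.7850). Price 57.5593; hedge Δ=0.3170, bond B=5.9444.
  t=0,j=0: stock 118.0000 → up 162.8400 (V=57.5593), down 88.5000 (V=44.5922). Price 45.0828; hedge Δ=0.1744, bond B=24.5002.
Each (Δ,B) replicates both successor values, so the strategy is self-financing and V0 is arbitrage-free.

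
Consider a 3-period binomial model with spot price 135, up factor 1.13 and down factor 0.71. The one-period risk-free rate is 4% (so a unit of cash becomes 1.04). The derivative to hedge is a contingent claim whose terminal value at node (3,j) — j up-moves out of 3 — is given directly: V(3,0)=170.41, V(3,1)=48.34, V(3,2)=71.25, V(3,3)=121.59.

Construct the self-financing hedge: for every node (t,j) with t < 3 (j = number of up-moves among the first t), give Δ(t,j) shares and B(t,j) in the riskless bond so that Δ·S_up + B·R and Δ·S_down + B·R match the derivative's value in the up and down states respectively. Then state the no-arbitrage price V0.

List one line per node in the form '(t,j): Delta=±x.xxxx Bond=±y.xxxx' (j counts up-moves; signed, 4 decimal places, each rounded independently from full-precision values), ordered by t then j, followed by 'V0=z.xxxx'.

(0,0): Delta=0.5411 Bond=10.6569
(1,0): Delta=-0.1948 Bond=81.6266
(1,1): Delta=0.6673 Bond=-8.1560
(2,0): Delta=-4.2708 Bond=362.2754
(2,1): Delta=0.5036 Bond=9.2415
(2,2): Delta=0.6953 Bond=-13.3159
V0=83.7113

Risk-neutral probability p* = (R−d)/(u−d) = (1.04−0.71)/(1.13−0.71) = 0.7857.
Terminal values V(3,·): V(3,0)=170.4100, V(3,1)=48.3400, V(3,2)=71.2500, V(3,3)=121.5900
Node (2,0) S=68.0535: V=(p*·48.3400+(1−p*)·170.4100)/1.04=71.6326; Δ=(48.3400−170.4100)/(76.9005−48.3180)=-4.2708; B=V−Δ·S=362.2754
Node (2,1) S=108.3105: V=(p*·71.2500+(1−p*)·48.3400)/1.04=63.7891; Δ=(71.2500−48.3400)/(122.3909−76.9005)=0.5036; B=V−Δ·S=9.2415
Node (2,2) S=172.3815: V=(p*·121.5900+(1−p*)·71.2500)/1.04=106.5412; Δ=(121.5900−71.2500)/(194.7911−122.3909)=0.6953; B=V−Δ·S=-13.3159
Node (1,0) S=95.8500: V=(p*·63.7891+(1−p*)·71.6326)/1.04=62.9518; Δ=(63.7891−71.6326)/(108.3105−68.0535)=-0.1948; B=V−Δ·S=81.6266
Node (1,1) S=152.5500: V=(p*·106.5412+(1−p*)·63.7891)/1.04=93.6347; Δ=(106.5412−63.7891)/(172.3815−108.3105)=0.6673; B=V−Δ·S=-8.1560
Node (0,0) S=135.0000: V=(p*·93.6347+(1−p*)·62.9518)/1.04=83.7113; Δ=(93.6347−62.9518)/(152.5500−95.8500)=0.5411; B=V−Δ·S=10.6569
Root portfolio cost Δ·135+B reproduces V0=83.7113.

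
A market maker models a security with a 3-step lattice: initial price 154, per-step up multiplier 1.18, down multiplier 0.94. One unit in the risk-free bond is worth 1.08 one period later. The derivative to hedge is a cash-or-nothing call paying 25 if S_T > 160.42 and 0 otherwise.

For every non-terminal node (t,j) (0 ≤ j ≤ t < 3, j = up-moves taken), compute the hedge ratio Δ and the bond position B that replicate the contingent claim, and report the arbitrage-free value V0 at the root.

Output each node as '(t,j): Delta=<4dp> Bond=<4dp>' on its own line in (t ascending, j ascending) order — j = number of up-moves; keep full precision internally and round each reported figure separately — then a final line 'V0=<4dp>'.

No-arbitrage ⇒ martingale measure with p* = (R−d)/(u−d) = 0.5833.
At expiry t=3: V(3,0)=0.0000, V(3,1)=25.0000, V(3,2)=25.0000, V(3,3)=25.0000
Node (2,0) S=136.0744: V=(p*·25.0000+(1−p*)·0.0000)/1.08=13.5031; Δ=(25.0000−0.0000)/(160.5678−127.9099)=0.7655; B=V−Δ·S=-90.6636
Node (2,1) S=170.8168: V=(p*·25.0000+(1−p*)·25.0000)/1.08=23.1481; Δ=(25.0000−25.0000)/(201.5638−160.5678)=0.0000; B=V−Δ·S=23.1481
Node (2,2) S=214.4296: V=(p*·25.0000+(1−p*)·25.0000)/1.08=23.1481; Δ=(25.0000−25.0000)/(253.0269−201.5638)=0.0000; B=V−Δ·S=23.1481
Node (1,0) S=144.7600: V=(p*·23.1481+(1−p*)·13.5031)/1.08=17.7124; Δ=(23.1481−13.5031)/(170.8168−136.0744)=0.2776; B=V−Δ·S=-22.4754
Node (1,1) S=181.7200: V=(p*·23.1481+(1−p*)·23.1481)/1.08=21.4335; Δ=(23.1481−23.1481)/(214.4296−170.8168)=0.0000; B=V−Δ·S=21.4335
Node (0,0) S=154.0000: V=(p*·21.4335+(1−p*)·17.7124)/1.08=18.4102; Δ=(21.4335−17.7124)/(181.7200−144.7600)=0.1007; B=V−Δ·S=2.9057
Each (Δ,B) replicates both successor values, so the strategy is self-financing and V0 is arbitrage-free.

(0,0): Delta=0.1007 Bond=2.9057
(1,0): Delta=0.2776 Bond=-22.4754
(1,1): Delta=0.0000 Bond=21.4335
(2,0): Delta=0.7655 Bond=-90.6636
(2,1): Delta=0.0000 Bond=23.1481
(2,2): Delta=0.0000 Bond=23.1481
V0=18.4102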